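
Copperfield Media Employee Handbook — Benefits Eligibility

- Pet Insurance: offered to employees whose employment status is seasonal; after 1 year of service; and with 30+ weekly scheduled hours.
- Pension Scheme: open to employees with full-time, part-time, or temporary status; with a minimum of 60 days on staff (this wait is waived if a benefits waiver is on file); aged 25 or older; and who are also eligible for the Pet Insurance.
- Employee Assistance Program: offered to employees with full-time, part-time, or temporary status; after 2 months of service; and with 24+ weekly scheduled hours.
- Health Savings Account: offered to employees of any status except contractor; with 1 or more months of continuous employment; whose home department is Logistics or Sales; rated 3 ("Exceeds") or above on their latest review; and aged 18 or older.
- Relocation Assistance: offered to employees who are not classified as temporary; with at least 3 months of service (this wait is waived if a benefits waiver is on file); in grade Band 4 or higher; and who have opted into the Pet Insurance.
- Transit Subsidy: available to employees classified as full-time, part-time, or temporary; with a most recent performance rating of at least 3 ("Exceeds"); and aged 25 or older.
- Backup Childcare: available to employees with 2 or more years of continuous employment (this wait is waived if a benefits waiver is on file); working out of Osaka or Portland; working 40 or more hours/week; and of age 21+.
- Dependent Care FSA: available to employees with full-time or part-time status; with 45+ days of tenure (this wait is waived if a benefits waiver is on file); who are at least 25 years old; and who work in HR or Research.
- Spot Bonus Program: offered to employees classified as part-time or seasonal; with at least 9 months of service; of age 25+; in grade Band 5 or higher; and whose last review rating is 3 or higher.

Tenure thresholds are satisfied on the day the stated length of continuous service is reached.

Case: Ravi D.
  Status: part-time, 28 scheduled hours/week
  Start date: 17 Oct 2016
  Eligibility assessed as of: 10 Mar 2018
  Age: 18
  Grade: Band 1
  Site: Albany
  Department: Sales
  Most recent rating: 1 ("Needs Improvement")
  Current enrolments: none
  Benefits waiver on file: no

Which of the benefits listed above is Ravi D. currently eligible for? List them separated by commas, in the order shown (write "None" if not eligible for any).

Employee Assistance Program

Service from 17 Oct 2016 to 10 Mar 2018: 509 days.
Pet Insurance — status part-time ✗ (requires seasonal) → not eligible.
Pension Scheme — status part-time ✓; no waiver, service 509 days ≥ 60 days ✓; age 18 < 25 ✗ → not eligible.
Employee Assistance Program — status part-time ✓; service 509 days ≥ 2 months (≈60 days) ✓; 28 hrs/wk ≥ 24 ✓ → eligible.
Health Savings Account — status part-time ✓ (not excluded); service 509 days ≥ 1 month (≈30 days) ✓; dept Sales ✓; rating 1 < 3 ✗ → not eligible.
Relocation Assistance — status part-time ✓ (not excluded); no waiver, service 509 days ≥ 3 months (≈90 days) ✓; grade Band 1 < Band 4 ✗ → not eligible.
Transit Subsidy — status part-time ✓; rating 1 < 3 ✗ → not eligible.
Backup Childcare — no waiver, service 509 days < 2 years (≈730 days) ✗ → not eligible.
Dependent Care FSA — status part-time ✓; no waiver, service 509 days ≥ 45 days ✓; age 18 < 25 ✗ → not eligible.
Spot Bonus Program — status part-time ✓; service 509 days ≥ 9 months (≈270 days) ✓; age 18 < 25 ✗ → not eligible.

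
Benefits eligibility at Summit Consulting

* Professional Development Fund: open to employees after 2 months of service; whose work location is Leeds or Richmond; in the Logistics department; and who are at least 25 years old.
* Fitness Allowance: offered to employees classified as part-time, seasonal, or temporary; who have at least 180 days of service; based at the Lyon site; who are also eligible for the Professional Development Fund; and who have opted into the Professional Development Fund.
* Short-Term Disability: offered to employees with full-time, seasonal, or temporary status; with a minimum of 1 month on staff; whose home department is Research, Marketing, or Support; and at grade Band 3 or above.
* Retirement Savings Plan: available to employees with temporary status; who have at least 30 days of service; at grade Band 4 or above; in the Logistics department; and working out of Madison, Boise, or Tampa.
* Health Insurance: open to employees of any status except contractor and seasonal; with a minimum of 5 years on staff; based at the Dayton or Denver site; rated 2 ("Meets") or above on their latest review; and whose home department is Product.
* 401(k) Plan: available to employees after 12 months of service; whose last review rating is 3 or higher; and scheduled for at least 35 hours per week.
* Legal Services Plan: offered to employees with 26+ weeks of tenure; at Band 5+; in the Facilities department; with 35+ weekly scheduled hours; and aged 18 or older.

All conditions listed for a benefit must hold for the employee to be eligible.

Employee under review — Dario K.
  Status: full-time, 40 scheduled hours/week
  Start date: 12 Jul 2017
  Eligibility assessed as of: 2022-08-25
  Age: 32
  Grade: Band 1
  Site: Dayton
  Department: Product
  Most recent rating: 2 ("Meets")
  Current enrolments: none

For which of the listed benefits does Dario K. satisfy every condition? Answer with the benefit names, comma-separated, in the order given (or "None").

Service from 12 Jul 2017 to 2022-08-25: 1870 days.
Professional Development Fund — service 1870 days ≥ 2 months (≈60 days) ✓; site Dayton ✗ (not Leeds or Richmond) → not eligible.
Fitness Allowance — status full-time ✗ (requires part-time, seasonal, or temporary) → not eligible.
Short-Term Disability — status full-time ✓; service 1870 days ≥ 1 month (≈30 days) ✓; dept Product ✗ → not eligible.
Retirement Savings Plan — status full-time ✗ (requires temporary) → not eligible.
Health Insurance — status full-time ✓ (not excluded); service 1870 days ≥ 5 years (≈1825 days) ✓; site Dayton ✓; rating 2 ≥ 2 ✓; dept Product ✓ → eligible.
401(k) Plan — service 1870 days ≥ 12 months (≈360 days) ✓; rating 2 < 3 ✗ → not eligible.
Legal Services Plan — service 1870 days ≥ 26 weeks (≈182 days) ✓; grade Band 1 < Band 5 ✗ → not eligible.

Health Insurance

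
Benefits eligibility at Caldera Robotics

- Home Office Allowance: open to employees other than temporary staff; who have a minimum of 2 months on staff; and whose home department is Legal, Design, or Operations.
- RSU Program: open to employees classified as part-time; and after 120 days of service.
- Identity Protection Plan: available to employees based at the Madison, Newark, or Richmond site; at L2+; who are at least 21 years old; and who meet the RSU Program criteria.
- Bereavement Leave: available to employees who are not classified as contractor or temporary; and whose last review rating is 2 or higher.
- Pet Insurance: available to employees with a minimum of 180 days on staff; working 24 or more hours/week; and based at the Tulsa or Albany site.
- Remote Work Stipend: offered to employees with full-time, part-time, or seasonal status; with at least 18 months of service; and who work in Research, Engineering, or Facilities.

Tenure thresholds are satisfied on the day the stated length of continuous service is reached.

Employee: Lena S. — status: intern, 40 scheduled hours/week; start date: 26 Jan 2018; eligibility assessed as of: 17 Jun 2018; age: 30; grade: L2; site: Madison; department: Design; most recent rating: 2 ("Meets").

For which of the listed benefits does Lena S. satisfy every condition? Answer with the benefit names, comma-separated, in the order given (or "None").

Service from 26 Jan 2018 to 17 Jun 2018: 142 days.
Home Office Allowance — status intern ✓ (not excluded); service 142 days ≥ 2 months (≈60 days) ✓; dept Design ✓ → eligible.
RSU Program — status intern ✗ (requires part-time) → not eligible.
Identity Protection Plan — site Madison ✓; grade L2 ≥ L2 ✓; age 30 ≥ 21 ✓; not eligible for RSU Program ✗ → not eligible.
Bereavement Leave — status intern ✓ (not excluded); rating 2 ≥ 2 ✓ → eligible.
Pet Insurance — service 142 days < 180 days ✗ → not eligible.
Remote Work Stipend — status intern ✗ (requires full-time, part-time, or seasonal) → not eligible.

Home Office Allowance, Bereavement Leave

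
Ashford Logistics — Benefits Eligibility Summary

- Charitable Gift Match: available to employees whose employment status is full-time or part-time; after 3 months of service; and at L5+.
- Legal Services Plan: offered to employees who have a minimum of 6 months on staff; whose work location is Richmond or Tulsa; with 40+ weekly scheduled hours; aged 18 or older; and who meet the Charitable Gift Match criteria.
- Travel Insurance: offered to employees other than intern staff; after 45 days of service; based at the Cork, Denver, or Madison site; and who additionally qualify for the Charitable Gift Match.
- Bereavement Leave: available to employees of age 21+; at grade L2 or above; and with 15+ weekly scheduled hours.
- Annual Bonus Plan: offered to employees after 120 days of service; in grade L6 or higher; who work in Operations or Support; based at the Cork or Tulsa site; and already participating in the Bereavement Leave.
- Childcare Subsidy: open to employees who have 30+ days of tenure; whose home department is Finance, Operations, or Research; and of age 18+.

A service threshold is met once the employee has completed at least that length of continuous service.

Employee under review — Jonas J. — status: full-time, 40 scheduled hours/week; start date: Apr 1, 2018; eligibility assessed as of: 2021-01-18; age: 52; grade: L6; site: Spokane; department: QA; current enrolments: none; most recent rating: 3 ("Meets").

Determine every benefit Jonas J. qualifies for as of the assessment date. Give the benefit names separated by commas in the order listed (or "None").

Service from Apr 1, 2018 to 2021-01-18: 1023 days.
Charitable Gift Match — status full-time ✓; service 1023 days ≥ 3 months (≈90 days) ✓; grade L6 ≥ L5 ✓ → eligible.
Legal Services Plan — service 1023 days ≥ 6 months (≈180 days) ✓; site Spokane ✗ (not Richmond or Tulsa) → not eligible.
Travel Insurance — status full-time ✓ (not excluded); service 1023 days ≥ 45 days ✓; site Spokane ✗ (not Cork, Denver, or Madison) → not eligible.
Bereavement Leave — age 52 ≥ 21 ✓; grade L6 ≥ L2 ✓; 40 hrs/wk ≥ 15 ✓ → eligible.
Annual Bonus Plan — service 1023 days ≥ 120 days ✓; grade L6 ≥ L6 ✓; dept QA ✗ → not eligible.
Childcare Subsidy — service 1023 days ≥ 30 days ✓; dept QA ✗ → not eligible.

Charitable Gift Match, Bereavement Leave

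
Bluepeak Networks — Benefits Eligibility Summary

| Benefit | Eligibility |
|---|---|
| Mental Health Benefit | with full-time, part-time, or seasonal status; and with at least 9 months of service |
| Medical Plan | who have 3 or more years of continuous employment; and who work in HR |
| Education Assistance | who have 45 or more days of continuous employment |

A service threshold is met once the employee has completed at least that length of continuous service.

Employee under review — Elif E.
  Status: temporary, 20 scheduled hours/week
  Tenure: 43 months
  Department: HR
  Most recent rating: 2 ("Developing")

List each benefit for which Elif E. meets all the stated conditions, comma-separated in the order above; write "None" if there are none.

Mental Health Benefit — status temporary ✗ (requires full-time, part-time, or seasonal) → not eligible.
Medical Plan — service 43 months ≥ 3 years (≈1095 days) ✓; dept HR ✓ → eligible.
Education Assistance — service 43 months ≥ 45 days ✓ → eligible.

Medical Plan, Education Assistance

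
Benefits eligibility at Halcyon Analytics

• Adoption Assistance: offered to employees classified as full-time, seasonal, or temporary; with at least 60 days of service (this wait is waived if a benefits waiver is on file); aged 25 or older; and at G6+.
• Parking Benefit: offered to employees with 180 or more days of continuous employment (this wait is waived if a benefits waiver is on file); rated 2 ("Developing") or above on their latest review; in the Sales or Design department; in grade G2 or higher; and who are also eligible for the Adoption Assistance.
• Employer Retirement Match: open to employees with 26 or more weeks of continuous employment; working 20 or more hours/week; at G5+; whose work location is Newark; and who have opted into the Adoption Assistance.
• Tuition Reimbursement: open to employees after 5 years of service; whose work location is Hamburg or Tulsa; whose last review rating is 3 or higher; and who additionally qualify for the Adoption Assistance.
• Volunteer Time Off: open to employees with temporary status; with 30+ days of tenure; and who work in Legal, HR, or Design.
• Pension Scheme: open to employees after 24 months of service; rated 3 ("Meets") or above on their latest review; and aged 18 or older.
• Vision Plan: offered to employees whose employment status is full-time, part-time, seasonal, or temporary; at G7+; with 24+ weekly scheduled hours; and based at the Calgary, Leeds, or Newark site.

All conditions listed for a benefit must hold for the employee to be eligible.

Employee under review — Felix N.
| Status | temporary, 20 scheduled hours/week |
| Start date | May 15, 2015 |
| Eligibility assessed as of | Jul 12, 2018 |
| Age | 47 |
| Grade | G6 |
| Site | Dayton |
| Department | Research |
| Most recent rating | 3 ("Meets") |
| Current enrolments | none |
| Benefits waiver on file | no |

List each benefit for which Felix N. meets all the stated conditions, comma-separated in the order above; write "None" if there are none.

Adoption Assistance, Pension Scheme

Service from May 15, 2015 to Jul 12, 2018: 1154 days.
Adoption Assistance — status temporary ✓; no waiver, service 1154 days ≥ 60 days ✓; age 47 ≥ 25 ✓; grade G6 ≥ G6 ✓ → eligible.
Parking Benefit — no waiver, service 1154 days ≥ 180 days ✓; rating 3 ≥ 2 ✓; dept Research ✗ → not eligible.
Employer Retirement Match — service 1154 days ≥ 26 weeks (≈182 days) ✓; 20 hrs/wk ≥ 20 ✓; grade G6 ≥ G5 ✓; site Dayton ✗ (not Newark) → not eligible.
Tuition Reimbursement — service 1154 days < 5 years (≈1825 days) ✗ → not eligible.
Volunteer Time Off — status temporary ✓; service 1154 days ≥ 30 days ✓; dept Research ✗ → not eligible.
Pension Scheme — service 1154 days ≥ 24 months (≈720 days) ✓; rating 3 ≥ 3 ✓; age 47 ≥ 18 ✓ → eligible.
Vision Plan — status temporary ✓; grade G6 < G7 ✗ → not eligible.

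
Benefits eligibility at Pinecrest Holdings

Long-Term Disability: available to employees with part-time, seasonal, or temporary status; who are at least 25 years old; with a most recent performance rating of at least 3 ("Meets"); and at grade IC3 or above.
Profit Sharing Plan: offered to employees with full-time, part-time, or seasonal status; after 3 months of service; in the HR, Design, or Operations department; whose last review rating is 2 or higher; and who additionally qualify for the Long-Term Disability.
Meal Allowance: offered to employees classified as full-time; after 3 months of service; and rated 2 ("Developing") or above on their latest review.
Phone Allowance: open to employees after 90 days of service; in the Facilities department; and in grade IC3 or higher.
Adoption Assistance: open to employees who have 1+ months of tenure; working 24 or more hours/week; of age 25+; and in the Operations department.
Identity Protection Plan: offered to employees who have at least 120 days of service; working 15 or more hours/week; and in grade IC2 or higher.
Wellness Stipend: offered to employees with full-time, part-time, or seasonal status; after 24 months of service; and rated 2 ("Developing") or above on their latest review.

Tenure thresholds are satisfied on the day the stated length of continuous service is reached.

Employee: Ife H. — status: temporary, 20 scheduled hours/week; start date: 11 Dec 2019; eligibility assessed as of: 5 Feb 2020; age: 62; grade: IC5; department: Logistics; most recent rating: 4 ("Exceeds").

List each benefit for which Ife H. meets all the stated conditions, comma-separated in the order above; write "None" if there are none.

Long-Term Disability

Service from 11 Dec 2019 to 5 Feb 2020: 56 days.
Long-Term Disability — status temporary ✓; age 62 ≥ 25 ✓; rating 4 ≥ 3 ✓; grade IC5 ≥ IC3 ✓ → eligible.
Profit Sharing Plan — status temporary ✗ (requires full-time, part-time, or seasonal) → not eligible.
Meal Allowance — status temporary ✗ (requires full-time) → not eligible.
Phone Allowance — service 56 days < 90 days ✗ → not eligible.
Adoption Assistance — service 56 days ≥ 1 month (≈30 days) ✓; 20 hrs/wk < 24 ✗ → not eligible.
Identity Protection Plan — service 56 days < 120 days ✗ → not eligible.
Wellness Stipend — status temporary ✗ (requires full-time, part-time, or seasonal) → not eligible.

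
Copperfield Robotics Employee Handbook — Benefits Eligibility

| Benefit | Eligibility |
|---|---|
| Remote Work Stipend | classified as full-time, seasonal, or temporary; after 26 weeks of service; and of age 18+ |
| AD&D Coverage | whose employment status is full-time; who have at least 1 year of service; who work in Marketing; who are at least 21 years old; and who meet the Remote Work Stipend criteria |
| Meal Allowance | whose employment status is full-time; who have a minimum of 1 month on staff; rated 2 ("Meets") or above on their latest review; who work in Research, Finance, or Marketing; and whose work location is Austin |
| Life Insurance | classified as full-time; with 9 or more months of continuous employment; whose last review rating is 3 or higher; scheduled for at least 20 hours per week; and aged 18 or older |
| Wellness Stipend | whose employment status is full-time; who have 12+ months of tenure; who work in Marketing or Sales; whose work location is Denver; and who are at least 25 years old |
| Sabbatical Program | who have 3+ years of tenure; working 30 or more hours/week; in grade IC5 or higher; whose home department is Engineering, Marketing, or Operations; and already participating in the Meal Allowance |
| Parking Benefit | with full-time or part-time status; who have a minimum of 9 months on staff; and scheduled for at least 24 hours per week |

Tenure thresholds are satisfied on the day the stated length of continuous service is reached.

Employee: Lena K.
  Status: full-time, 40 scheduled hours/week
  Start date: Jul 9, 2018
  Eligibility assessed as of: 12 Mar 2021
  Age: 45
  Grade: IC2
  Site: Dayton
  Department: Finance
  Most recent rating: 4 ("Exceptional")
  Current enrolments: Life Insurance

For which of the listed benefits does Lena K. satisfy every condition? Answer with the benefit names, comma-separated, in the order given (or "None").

Remote Work Stipend, Life Insurance, Parking Benefit

Service from Jul 9, 2018 to 12 Mar 2021: 977 days.
Remote Work Stipend — status full-time ✓; service 977 days ≥ 26 weeks (≈182 days) ✓; age 45 ≥ 18 ✓ → eligible.
AD&D Coverage — status full-time ✓; service 977 days ≥ 1 year (≈365 days) ✓; dept Finance ✗ → not eligible.
Meal Allowance — status full-time ✓; service 977 days ≥ 1 month (≈30 days) ✓; rating 4 ≥ 2 ✓; dept Finance ✓; site Dayton ✗ (not Austin) → not eligible.
Life Insurance — status full-time ✓; service 977 days ≥ 9 months (≈270 days) ✓; rating 4 ≥ 3 ✓; 40 hrs/wk ≥ 20 ✓; age 45 ≥ 18 ✓ → eligible.
Wellness Stipend — status full-time ✓; service 977 days ≥ 12 months (≈360 days) ✓; dept Finance ✗ → not eligible.
Sabbatical Program — service 977 days < 3 years (≈1095 days) ✗ → not eligible.
Parking Benefit — status full-time ✓; service 977 days ≥ 9 months (≈270 days) ✓; 40 hrs/wk ≥ 24 ✓ → eligible.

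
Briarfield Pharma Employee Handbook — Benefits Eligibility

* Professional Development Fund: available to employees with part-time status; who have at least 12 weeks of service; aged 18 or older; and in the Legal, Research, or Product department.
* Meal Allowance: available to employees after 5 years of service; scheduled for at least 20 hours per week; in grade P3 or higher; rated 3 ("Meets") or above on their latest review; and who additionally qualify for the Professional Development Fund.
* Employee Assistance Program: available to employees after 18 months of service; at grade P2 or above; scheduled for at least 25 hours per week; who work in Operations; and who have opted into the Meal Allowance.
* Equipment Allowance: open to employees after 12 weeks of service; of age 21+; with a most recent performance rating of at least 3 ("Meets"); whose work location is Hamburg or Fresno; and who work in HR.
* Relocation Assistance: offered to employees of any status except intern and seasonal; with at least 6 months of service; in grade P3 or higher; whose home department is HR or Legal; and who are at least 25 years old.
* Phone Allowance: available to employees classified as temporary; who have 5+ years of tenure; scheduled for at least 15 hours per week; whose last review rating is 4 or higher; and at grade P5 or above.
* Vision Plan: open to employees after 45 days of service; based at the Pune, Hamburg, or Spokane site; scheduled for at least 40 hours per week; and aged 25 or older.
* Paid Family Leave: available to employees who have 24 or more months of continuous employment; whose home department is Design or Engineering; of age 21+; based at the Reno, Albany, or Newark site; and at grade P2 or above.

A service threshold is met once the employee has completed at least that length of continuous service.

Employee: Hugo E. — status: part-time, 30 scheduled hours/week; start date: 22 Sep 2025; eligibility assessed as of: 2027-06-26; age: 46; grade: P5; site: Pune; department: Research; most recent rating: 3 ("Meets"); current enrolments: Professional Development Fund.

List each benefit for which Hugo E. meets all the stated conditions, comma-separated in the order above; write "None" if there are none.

Service from 22 Sep 2025 to 2027-06-26: 642 days.
Professional Development Fund — status part-time ✓; service 642 days ≥ 12 weeks (≈84 days) ✓; age 46 ≥ 18 ✓; dept Research ✓ → eligible.
Meal Allowance — service 642 days < 5 years (≈1825 days) ✗ → not eligible.
Employee Assistance Program — service 642 days ≥ 18 months (≈540 days) ✓; grade P5 ≥ P2 ✓; 30 hrs/wk ≥ 25 ✓; dept Research ✗ → not eligible.
Equipment Allowance — service 642 days ≥ 12 weeks (≈84 days) ✓; age 46 ≥ 21 ✓; rating 3 ≥ 3 ✓; site Pune ✗ (not Hamburg or Fresno) → not eligible.
Relocation Assistance — status part-time ✓ (not excluded); service 642 days ≥ 6 months (≈180 days) ✓; grade P5 ≥ P3 ✓; dept Research ✗ → not eligible.
Phone Allowance — status part-time ✗ (requires temporary) → not eligible.
Vision Plan — service 642 days ≥ 45 days ✓; site Pune ✓; 30 hrs/wk < 40 ✗ → not eligible.
Paid Family Leave — service 642 days < 24 months (≈720 days) ✗ → not eligible.

Professional Development Fund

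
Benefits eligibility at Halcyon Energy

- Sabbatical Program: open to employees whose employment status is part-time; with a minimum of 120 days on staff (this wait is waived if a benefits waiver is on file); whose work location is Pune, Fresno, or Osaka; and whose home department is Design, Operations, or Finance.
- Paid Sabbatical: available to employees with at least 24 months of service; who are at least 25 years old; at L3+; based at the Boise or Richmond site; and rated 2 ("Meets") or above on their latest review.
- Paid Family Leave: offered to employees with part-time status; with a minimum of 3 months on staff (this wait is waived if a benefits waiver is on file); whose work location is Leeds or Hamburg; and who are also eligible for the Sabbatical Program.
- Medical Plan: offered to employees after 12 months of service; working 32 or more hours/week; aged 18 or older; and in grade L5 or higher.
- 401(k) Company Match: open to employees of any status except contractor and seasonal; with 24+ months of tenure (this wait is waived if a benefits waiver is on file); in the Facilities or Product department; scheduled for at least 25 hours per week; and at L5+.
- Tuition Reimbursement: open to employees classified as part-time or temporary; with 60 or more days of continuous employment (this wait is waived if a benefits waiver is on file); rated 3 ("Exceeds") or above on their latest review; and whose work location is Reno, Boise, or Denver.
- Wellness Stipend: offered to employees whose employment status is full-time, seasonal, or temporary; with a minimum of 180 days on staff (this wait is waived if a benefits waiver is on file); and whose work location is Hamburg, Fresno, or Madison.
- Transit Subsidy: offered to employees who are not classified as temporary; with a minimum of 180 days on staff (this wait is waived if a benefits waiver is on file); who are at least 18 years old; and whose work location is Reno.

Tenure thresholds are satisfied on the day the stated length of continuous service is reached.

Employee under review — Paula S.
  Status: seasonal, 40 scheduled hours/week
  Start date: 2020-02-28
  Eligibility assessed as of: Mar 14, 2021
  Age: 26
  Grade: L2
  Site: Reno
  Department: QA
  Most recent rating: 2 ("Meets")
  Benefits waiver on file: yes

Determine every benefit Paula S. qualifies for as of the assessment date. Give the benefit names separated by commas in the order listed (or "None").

Transit Subsidy

Service from 2020-02-28 to Mar 14, 2021: 380 days.
Sabbatical Program — status seasonal ✗ (requires part-time) → not eligible.
Paid Sabbatical — service 380 days < 24 months (≈720 days) ✗ → not eligible.
Paid Family Leave — status seasonal ✗ (requires part-time) → not eligible.
Medical Plan — service 380 days ≥ 12 months (≈360 days) ✓; 40 hrs/wk ≥ 32 ✓; age 26 ≥ 18 ✓; grade L2 < L5 ✗ → not eligible.
401(k) Company Match — status seasonal ✗ (excluded) → not eligible.
Tuition Reimbursement — status seasonal ✗ (requires part-time or temporary) → not eligible.
Wellness Stipend — status seasonal ✓; benefits waiver on file ✓; site Reno ✗ (not Hamburg, Fresno, or Madison) → not eligible.
Transit Subsidy — status seasonal ✓ (not excluded); benefits waiver on file ✓; age 26 ≥ 18 ✓; site Reno ✓ → eligible.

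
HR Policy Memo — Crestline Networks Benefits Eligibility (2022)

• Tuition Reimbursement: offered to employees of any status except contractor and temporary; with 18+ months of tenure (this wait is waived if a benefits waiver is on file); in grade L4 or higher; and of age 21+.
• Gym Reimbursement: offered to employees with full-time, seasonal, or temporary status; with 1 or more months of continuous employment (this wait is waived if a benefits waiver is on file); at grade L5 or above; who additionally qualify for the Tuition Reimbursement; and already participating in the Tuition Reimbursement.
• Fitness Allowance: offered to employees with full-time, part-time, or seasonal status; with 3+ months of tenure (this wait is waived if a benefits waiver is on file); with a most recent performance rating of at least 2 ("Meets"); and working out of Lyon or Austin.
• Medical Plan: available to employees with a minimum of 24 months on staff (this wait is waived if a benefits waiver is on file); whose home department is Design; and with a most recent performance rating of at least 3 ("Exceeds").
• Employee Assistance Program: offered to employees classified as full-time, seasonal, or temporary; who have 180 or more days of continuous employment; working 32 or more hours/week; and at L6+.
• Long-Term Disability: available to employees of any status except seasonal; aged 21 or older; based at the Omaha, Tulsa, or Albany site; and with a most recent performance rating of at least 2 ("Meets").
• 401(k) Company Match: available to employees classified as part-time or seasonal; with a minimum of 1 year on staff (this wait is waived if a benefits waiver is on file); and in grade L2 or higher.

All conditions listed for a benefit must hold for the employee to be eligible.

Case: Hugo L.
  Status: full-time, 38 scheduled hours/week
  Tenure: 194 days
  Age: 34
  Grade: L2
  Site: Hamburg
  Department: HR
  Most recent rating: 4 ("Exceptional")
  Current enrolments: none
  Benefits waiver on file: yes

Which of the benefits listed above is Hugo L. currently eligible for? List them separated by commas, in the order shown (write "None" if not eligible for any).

None

Tuition Reimbursement — status full-time ✓ (not excluded); benefits waiver on file ✓; grade L2 < L4 ✗ → not eligible.
Gym Reimbursement — status full-time ✓; benefits waiver on file ✓; grade L2 < L5 ✗ → not eligible.
Fitness Allowance — status full-time ✓; benefits waiver on file ✓; rating 4 ≥ 2 ✓; site Hamburg ✗ (not Lyon or Austin) → not eligible.
Medical Plan — benefits waiver on file ✓; dept HR ✗ → not eligible.
Employee Assistance Program — status full-time ✓; service 194 days ≥ 180 days ✓; 38 hrs/wk ≥ 32 ✓; grade L2 < L6 ✗ → not eligible.
Long-Term Disability — status full-time ✓ (not excluded); age 34 ≥ 21 ✓; site Hamburg ✗ (not Omaha, Tulsa, or Albany) → not eligible.
401(k) Company Match — status full-time ✗ (requires part-time or seasonal) → not eligible.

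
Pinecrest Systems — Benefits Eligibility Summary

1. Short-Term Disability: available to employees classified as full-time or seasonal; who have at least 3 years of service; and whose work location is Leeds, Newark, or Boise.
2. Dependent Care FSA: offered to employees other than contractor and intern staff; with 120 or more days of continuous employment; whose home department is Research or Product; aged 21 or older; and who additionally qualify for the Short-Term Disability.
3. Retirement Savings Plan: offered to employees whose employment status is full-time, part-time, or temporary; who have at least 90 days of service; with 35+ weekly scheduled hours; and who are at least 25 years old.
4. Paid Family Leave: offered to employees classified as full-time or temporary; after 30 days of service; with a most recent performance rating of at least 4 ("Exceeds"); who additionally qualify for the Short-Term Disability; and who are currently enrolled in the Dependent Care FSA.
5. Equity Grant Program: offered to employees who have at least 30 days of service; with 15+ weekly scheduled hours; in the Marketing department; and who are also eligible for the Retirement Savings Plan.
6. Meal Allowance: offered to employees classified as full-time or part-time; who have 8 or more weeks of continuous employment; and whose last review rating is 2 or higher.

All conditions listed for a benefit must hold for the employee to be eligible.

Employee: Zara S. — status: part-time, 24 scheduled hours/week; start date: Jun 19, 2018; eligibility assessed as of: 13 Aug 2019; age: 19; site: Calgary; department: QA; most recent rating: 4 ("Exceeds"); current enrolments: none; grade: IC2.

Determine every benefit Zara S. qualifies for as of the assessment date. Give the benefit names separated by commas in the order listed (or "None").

Service from Jun 19, 2018 to 13 Aug 2019: 420 days.
Short-Term Disability — status part-time ✗ (requires full-time or seasonal) → not eligible.
Dependent Care FSA — status part-time ✓ (not excluded); service 420 days ≥ 120 days ✓; dept QA ✗ → not eligible.
Retirement Savings Plan — status part-time ✓; service 420 days ≥ 90 days ✓; 24 hrs/wk < 35 ✗ → not eligible.
Paid Family Leave — status part-time ✗ (requires full-time or temporary) → not eligible.
Equity Grant Program — service 420 days ≥ 30 days ✓; 24 hrs/wk ≥ 15 ✓; dept QA ✗ → not eligible.
Meal Allowance — status part-time ✓; service 420 days ≥ 8 weeks (≈56 days) ✓; rating 4 ≥ 2 ✓ → eligible.

Meal Allowance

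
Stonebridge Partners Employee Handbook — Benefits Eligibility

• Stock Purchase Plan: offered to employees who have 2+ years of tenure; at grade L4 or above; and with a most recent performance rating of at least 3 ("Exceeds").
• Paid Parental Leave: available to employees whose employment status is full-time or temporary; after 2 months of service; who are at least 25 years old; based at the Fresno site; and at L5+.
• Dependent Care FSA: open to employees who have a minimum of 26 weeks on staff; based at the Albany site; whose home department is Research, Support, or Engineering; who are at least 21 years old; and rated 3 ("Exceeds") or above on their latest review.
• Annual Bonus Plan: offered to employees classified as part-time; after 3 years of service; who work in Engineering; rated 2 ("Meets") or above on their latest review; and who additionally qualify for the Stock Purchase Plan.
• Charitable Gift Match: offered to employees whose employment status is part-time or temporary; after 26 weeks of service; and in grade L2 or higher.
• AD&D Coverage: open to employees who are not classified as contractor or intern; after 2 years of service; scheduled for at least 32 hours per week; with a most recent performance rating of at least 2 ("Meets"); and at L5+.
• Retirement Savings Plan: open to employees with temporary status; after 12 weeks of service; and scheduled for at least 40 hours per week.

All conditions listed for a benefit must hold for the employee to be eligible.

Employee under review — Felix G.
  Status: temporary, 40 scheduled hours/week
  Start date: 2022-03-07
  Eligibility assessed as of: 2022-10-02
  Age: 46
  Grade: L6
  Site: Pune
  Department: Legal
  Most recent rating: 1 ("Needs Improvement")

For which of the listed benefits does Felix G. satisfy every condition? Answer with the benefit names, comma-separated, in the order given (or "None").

Service from 2022-03-07 to 2022-10-02: 209 days.
Stock Purchase Plan — service 209 days < 2 years (≈730 days) ✗ → not eligible.
Paid Parental Leave — status temporary ✓; service 209 days ≥ 2 months (≈60 days) ✓; age 46 ≥ 25 ✓; site Pune ✗ (not Fresno) → not eligible.
Dependent Care FSA — service 209 days ≥ 26 weeks (≈182 days) ✓; site Pune ✗ (not Albany) → not eligible.
Annual Bonus Plan — status temporary ✗ (requires part-time) → not eligible.
Charitable Gift Match — status temporary ✓; service 209 days ≥ 26 weeks (≈182 days) ✓; grade L6 ≥ L2 ✓ → eligible.
AD&D Coverage — status temporary ✓ (not excluded); service 209 days < 2 years (≈730 days) ✗ → not eligible.
Retirement Savings Plan — status temporary ✓; service 209 days ≥ 12 weeks (≈84 days) ✓; 40 hrs/wk ≥ 40 ✓ → eligible.

Charitable Gift Match, Retirement Savings Plan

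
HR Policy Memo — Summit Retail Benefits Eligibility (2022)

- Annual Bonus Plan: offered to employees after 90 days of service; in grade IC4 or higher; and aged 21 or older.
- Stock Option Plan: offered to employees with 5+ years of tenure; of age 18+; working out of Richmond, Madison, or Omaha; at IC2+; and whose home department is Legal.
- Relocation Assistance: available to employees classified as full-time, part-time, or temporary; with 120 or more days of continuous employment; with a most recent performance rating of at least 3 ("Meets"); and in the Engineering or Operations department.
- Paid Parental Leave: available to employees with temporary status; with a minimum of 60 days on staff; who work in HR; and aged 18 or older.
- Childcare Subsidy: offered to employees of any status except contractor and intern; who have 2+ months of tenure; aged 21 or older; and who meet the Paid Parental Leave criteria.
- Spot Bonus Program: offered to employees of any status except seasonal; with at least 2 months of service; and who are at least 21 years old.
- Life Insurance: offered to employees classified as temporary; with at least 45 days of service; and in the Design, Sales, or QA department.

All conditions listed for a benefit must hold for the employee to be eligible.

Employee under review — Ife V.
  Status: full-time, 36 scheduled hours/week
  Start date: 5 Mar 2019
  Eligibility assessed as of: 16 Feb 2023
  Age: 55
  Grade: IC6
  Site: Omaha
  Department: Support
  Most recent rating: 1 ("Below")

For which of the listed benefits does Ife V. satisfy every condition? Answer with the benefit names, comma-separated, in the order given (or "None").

Service from 5 Mar 2019 to 16 Feb 2023: 1444 days.
Annual Bonus Plan — service 1444 days ≥ 90 days ✓; grade IC6 ≥ IC4 ✓; age 55 ≥ 21 ✓ → eligible.
Stock Option Plan — service 1444 days < 5 years (≈1825 days) ✗ → not eligible.
Relocation Assistance — status full-time ✓; service 1444 days ≥ 120 days ✓; rating 1 < 3 ✗ → not eligible.
Paid Parental Leave — status full-time ✗ (requires temporary) → not eligible.
Childcare Subsidy — status full-time ✓ (not excluded); service 1444 days ≥ 2 months (≈60 days) ✓; age 55 ≥ 21 ✓; not eligible for Paid Parental Leave ✗ → not eligible.
Spot Bonus Program — status full-time ✓ (not excluded); service 1444 days ≥ 2 months (≈60 days) ✓; age 55 ≥ 21 ✓ → eligible.
Life Insurance — status full-time ✗ (requires temporary) → not eligible.

Annual Bonus Plan, Spot Bonus Program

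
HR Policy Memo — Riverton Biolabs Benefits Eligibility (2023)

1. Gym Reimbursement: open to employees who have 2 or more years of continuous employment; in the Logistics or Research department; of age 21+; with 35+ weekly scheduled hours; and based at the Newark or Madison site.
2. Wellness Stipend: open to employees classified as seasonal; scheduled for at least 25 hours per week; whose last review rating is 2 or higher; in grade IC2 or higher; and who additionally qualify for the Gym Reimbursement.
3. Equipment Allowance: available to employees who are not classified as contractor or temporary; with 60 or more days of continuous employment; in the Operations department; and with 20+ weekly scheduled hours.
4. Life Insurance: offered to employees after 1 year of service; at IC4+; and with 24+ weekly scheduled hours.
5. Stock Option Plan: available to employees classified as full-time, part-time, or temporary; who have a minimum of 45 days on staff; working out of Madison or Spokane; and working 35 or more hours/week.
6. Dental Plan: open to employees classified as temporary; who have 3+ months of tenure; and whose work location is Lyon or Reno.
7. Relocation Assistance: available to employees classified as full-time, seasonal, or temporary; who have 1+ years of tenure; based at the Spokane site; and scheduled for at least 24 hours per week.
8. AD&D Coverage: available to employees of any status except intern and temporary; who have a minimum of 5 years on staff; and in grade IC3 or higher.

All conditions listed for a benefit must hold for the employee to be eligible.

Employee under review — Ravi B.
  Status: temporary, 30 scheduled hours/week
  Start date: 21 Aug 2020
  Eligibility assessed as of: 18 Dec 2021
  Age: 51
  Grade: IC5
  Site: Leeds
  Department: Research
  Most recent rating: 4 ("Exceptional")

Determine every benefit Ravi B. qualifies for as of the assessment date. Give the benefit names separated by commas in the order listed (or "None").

Service from 21 Aug 2020 to 18 Dec 2021: 484 days.
Gym Reimbursement — service 484 days < 2 years (≈730 days) ✗ → not eligible.
Wellness Stipend — status temporary ✗ (requires seasonal) → not eligible.
Equipment Allowance — status temporary ✗ (excluded) → not eligible.
Life Insurance — service 484 days ≥ 1 year (≈365 days) ✓; grade IC5 ≥ IC4 ✓; 30 hrs/wk ≥ 24 ✓ → eligible.
Stock Option Plan — status temporary ✓; service 484 days ≥ 45 days ✓; site Leeds ✗ (not Madison or Spokane) → not eligible.
Dental Plan — status temporary ✓; service 484 days ≥ 3 months (≈90 days) ✓; site Leeds ✗ (not Lyon or Reno) → not eligible.
Relocation Assistance — status temporary ✓; service 484 days ≥ 1 year (≈365 days) ✓; site Leeds ✗ (not Spokane) → not eligible.
AD&D Coverage — status temporary ✗ (excluded) → not eligible.

Life Insurance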